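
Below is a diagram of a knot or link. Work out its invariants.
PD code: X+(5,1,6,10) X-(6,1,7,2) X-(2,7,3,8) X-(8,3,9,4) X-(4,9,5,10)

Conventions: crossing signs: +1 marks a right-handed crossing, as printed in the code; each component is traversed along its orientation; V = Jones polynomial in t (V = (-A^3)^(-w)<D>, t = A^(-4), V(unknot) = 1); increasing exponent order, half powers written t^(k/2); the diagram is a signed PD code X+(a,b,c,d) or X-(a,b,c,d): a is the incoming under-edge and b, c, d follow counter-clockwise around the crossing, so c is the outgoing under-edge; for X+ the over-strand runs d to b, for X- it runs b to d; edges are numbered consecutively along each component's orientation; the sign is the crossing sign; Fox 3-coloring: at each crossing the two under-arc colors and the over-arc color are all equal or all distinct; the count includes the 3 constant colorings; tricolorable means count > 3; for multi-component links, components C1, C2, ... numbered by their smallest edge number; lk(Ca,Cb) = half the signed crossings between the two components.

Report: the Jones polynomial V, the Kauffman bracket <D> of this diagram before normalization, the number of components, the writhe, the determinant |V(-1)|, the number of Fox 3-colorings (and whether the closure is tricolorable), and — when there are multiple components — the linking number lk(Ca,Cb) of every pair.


V = -t^-4 + t^-3 + t^-1
<D> = -A^-5 - A^3 + A^7 (w = -3)
1 component over 5 crossings, w = -3
9 Fox colorings among 3^5, |V(-1)| = 3: tricolorable
why: |V(-1)| = 3: so tricolorable, since 3 divides 3


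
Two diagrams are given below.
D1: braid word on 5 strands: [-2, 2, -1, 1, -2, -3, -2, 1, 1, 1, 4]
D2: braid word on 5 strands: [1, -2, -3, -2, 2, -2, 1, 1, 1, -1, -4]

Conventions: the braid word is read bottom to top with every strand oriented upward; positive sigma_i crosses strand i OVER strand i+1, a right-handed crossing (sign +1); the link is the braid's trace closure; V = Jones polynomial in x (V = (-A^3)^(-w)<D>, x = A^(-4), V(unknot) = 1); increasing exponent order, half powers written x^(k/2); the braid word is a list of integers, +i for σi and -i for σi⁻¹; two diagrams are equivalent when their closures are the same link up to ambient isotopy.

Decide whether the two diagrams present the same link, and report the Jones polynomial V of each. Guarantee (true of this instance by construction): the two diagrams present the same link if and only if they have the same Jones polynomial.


same link: yes
V(D1) = -x^(-3/2) - 2x^(1/2) + x^(3/2) - x^(5/2) + x^(7/2)  [11 crossings, <D> = -A^-11 + A^-7 - A^-3 + 2A + A^9, w = +1]
V(D2) = -x^(-3/2) - 2x^(1/2) + x^(3/2) - x^(5/2) + x^(7/2)  [11 crossings, <D> = -A^-17 + A^-13 - A^-9 + 2A^-5 + A^3, w = -1]
insight: one V(x) for all 2 diagrams — one class (guaranteed)


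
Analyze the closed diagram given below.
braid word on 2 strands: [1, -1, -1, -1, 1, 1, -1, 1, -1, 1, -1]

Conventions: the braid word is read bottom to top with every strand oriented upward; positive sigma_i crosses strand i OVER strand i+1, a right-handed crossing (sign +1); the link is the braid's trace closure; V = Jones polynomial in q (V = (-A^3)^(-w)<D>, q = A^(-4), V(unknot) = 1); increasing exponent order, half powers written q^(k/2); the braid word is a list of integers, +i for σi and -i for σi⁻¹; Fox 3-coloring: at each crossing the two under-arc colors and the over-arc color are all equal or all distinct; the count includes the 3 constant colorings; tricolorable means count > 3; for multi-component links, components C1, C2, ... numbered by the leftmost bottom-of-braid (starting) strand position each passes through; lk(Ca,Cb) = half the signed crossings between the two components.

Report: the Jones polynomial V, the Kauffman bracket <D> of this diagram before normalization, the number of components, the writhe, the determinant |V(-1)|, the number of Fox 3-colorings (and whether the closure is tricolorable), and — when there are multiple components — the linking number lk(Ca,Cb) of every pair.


Jones polynomial: V(q) = 1
<D> = -A^-3; writhe -1
components 1, writhe -1 (11 crossings)
3-colorings: 3 of 3^11, det 1 — not tricolorable
note: w = -1 (over 11 crossings) is diagram-only; (-A^3)^(1) removes it from V


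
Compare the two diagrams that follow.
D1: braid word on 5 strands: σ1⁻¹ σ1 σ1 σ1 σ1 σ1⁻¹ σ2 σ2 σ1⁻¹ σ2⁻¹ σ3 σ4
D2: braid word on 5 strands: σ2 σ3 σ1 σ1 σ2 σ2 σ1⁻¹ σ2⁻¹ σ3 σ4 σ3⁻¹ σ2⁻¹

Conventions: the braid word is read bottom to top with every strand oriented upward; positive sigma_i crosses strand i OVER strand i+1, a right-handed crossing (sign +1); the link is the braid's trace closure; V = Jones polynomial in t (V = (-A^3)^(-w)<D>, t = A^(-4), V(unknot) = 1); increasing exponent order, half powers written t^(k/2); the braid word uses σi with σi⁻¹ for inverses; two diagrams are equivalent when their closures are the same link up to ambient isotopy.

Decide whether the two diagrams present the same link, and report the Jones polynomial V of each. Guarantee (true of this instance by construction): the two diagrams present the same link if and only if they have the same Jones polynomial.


equivalent: yes
D1 (bracket -A^-4 + 1 + A^8; 12 crossings at w = +4): V = t + t^3 - t^4
V(D2) = t + t^3 - t^4  (w +4, c 12, <D> = -A^-4 + 1 + A^8)
key observation: all 2 diagrams share one V(t), hence one class


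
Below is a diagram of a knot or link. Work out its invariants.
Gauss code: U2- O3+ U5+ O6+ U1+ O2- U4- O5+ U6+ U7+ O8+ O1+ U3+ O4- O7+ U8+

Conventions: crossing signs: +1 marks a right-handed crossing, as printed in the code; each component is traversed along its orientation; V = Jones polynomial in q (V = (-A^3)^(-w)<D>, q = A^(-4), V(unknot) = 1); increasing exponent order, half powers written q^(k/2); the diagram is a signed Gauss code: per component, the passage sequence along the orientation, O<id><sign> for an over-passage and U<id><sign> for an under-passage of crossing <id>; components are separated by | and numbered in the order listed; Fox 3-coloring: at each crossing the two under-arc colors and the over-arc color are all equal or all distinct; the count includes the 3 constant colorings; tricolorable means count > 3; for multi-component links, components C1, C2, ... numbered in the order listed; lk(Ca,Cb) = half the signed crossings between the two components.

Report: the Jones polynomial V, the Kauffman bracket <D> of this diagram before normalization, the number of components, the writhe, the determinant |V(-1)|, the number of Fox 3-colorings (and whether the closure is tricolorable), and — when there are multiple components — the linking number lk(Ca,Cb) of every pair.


Jones polynomial: V(q) = 2q - 2q^2 + 3q^3 - 3q^4 + 2q^5 - 2q^6 + q^7
<D> = A^-16 - 2A^-12 + 2A^-8 - 3A^-4 + 3 - 2A^4 + 2A^8; writhe +4
components 1, writhe +4 (8 crossings)
3-colorings: 9 of 3^8, det 15 — tricolorable
note: w = +4 shifts under R1 moves; the (-A^3)^(-4) factor cancels that in V


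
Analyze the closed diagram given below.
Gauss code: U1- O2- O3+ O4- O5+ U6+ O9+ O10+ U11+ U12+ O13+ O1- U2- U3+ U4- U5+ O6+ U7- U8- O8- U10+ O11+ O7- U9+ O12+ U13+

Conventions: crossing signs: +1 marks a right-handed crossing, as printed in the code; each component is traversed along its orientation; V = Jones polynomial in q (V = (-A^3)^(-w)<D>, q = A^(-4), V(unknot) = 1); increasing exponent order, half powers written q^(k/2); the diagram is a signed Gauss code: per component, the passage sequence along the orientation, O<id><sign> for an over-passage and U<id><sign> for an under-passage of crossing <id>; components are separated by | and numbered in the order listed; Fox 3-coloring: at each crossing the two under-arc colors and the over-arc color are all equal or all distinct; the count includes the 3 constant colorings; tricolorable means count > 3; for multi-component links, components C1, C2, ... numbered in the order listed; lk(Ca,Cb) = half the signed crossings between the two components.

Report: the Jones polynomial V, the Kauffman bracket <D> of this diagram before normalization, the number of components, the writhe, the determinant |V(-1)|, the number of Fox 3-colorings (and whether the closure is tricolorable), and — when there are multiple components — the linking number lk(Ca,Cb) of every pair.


Jones polynomial: V(q) = q - q^2 + 2q^3 - q^4 + q^5 - q^6
<D> = A^-15 - A^-11 + A^-7 - 2A^-3 + A - A^5; writhe +3
components 1, writhe +3 (13 crossings)
3-colorings: 3 of 3^13, det 7 — not tricolorable
note: w = +3 shifts under R1 moves; the (-A^3)^(-3) factor cancels that in V


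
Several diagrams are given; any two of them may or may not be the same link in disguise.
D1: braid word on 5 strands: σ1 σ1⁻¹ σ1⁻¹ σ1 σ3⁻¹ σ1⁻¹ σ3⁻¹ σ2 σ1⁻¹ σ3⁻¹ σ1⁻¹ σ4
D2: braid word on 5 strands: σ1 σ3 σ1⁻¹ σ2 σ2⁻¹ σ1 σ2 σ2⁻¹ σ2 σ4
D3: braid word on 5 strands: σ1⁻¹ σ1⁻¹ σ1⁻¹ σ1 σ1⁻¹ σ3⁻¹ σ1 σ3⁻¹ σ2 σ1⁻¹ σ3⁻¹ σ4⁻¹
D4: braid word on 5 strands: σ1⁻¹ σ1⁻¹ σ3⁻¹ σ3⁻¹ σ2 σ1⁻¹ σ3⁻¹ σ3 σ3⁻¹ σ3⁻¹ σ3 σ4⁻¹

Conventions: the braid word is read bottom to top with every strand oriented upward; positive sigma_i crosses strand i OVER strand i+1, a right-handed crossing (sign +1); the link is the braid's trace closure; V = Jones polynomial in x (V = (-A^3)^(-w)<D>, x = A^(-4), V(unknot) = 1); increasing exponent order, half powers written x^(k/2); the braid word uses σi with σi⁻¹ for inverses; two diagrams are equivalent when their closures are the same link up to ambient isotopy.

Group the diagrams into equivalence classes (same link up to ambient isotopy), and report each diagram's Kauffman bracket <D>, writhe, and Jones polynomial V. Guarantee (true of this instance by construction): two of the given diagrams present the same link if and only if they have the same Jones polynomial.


classes: {D1, D3, D4} | {D2}
V(D1) = x^-8 - 2x^-7 + x^-6 - 2x^-5 + 2x^-4 + x^-2  [12 crossings, <D> = A^-4 + 2A^4 - 2A^8 + A^12 - 2A^16 + A^20, w = -4]
V(D2) = 1  (w +4, c 10, <D> = A^12)
D3 (bracket A^-10 + 2A^-2 - 2A^2 + A^6 - 2A^10 + A^14; 12 crossings at w = -6): V = x^-8 - 2x^-7 + x^-6 - 2x^-5 + 2x^-4 + x^-2
V(D4) = x^-8 - 2x^-7 + x^-6 - 2x^-5 + 2x^-4 + x^-2  [12 crossings, <D> = A^-10 + 2A^-2 - 2A^2 + A^6 - 2A^10 + A^14, w = -6]
note: 2 values of V(x) split the 4 diagrams


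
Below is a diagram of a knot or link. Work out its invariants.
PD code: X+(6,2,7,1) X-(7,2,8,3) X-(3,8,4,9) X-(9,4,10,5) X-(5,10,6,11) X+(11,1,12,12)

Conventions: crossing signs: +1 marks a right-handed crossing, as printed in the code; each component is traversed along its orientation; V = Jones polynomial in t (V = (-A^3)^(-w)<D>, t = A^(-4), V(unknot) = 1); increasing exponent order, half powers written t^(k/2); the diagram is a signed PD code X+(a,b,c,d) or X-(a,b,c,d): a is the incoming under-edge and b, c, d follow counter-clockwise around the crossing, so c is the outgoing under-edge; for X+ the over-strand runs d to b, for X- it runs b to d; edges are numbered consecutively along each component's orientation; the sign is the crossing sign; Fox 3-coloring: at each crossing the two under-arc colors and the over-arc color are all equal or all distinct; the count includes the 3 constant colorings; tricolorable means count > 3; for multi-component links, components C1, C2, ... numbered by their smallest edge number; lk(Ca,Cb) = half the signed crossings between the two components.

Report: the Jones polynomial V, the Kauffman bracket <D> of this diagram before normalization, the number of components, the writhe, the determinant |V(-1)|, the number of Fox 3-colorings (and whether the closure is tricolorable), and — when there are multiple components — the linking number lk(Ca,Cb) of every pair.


V(t) = -t^-4 + t^-3 + t^-1
bracket: A^-2 + A^6 - A^10, w = -2
1 component, writhe -2, over 6 crossings
det 3, colorings 9 of 3^6 — tricolorable
observation: the span of V is 3, forcing >= 3 crossings in any diagram


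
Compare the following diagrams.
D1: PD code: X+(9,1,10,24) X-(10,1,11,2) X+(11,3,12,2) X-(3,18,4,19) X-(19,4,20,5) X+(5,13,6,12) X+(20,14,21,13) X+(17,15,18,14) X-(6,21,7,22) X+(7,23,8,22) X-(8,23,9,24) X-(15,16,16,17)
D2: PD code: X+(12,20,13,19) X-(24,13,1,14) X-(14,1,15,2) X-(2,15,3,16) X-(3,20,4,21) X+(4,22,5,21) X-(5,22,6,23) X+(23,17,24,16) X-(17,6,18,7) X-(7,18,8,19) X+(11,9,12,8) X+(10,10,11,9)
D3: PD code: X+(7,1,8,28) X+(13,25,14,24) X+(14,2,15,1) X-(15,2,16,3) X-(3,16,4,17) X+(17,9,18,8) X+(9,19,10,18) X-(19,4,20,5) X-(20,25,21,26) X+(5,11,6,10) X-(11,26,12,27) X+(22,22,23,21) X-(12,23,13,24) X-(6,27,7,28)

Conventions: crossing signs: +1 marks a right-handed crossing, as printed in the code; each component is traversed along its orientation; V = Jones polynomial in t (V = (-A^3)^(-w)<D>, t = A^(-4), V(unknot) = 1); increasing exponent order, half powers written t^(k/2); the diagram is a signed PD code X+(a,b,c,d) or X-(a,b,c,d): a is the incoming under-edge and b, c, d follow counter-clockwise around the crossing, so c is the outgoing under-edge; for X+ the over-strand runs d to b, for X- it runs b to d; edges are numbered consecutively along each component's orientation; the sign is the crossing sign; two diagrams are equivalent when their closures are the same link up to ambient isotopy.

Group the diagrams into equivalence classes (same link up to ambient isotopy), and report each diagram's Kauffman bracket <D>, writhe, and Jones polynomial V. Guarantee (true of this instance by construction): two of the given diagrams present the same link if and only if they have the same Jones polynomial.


grouping into links: {D1} | {D2} | {D3}
V(D1) = 1  (w 0, c 12, <D> = 1)
V(D2) = -t^-6 + t^-5 - t^-4 + 2t^-3 - t^-2 + t^-1  [12 crossings, <D> = A^-2 - A^2 + 2A^6 - A^10 + A^14 - A^18, w = -2]
V(D3) = -t^-3 + 2t^-2 - 2t^-1 + 3 - 2t + 2t^2 - t^3  (w 0, c 14, <D> = -A^-12 + 2A^-8 - 2A^-4 + 3 - 2A^4 + 2A^8 - A^12)
key observation: 3 values of V(t) split the 3 diagrams


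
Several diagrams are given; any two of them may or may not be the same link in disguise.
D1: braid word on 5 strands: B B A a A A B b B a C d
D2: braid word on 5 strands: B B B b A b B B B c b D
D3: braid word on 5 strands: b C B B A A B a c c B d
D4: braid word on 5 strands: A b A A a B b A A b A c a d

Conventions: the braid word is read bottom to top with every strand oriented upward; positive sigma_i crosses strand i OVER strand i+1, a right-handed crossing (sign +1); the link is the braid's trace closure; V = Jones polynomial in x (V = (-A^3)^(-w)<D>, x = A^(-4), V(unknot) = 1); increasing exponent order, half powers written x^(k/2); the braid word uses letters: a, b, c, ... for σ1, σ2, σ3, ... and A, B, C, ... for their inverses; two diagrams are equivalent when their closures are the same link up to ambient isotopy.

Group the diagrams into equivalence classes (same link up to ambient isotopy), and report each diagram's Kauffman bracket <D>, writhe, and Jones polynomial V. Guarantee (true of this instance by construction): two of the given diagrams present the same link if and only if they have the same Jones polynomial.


grouping into links: {D1, D3} | {D2} | {D4}
V(D1) = -x^-6 + x^-5 - x^-4 + 2x^-3 - x^-2 + x^-1  (w -4, c 12, <D> = A^-8 - A^-4 + 2 - A^4 + A^8 - A^12)
D2 (bracket A^-8 + 1 - A^4; 12 crossings at w = -4): V = -x^-4 + x^-3 + x^-1
V(D3) = -x^-6 + x^-5 - x^-4 + 2x^-3 - x^-2 + x^-1  (w -2, c 12, <D> = A^-2 - A^2 + 2A^6 - A^10 + A^14 - A^18)
V(D4) = x^-5 - 2x^-4 + 2x^-3 - 2x^-2 + 2x^-1 - 1 + x  (w 0, c 14, <D> = A^-4 - 1 + 2A^4 - 2A^8 + 2A^12 - 2A^16 + A^20)
why: 3 values of V(x) split the 4 diagrams


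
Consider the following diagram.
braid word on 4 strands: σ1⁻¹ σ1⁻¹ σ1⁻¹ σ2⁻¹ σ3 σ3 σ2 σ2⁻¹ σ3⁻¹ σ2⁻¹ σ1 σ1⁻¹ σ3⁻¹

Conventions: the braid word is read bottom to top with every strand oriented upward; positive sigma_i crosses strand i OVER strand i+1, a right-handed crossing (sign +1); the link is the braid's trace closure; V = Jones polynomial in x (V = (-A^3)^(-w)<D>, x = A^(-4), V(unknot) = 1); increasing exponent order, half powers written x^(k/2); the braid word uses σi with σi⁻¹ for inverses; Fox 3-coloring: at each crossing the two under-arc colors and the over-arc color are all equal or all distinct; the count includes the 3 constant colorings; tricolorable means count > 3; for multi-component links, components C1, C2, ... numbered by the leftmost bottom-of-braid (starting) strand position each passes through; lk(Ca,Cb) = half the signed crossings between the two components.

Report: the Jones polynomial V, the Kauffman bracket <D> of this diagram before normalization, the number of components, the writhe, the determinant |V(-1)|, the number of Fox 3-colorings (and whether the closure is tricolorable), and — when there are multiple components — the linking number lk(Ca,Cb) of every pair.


V(x) = -x^-4 + x^-3 + x^-1
bracket: -A^-11 - A^-3 + A, w = -5
1 component, writhe -5, over 13 crossings
det 3, colorings 9 of 3^13 — tricolorable
observation: inverse pairs cancel, leaving σ1⁻¹ σ1⁻¹ σ1⁻¹ σ2⁻¹ σ3 σ2⁻¹ σ3⁻¹


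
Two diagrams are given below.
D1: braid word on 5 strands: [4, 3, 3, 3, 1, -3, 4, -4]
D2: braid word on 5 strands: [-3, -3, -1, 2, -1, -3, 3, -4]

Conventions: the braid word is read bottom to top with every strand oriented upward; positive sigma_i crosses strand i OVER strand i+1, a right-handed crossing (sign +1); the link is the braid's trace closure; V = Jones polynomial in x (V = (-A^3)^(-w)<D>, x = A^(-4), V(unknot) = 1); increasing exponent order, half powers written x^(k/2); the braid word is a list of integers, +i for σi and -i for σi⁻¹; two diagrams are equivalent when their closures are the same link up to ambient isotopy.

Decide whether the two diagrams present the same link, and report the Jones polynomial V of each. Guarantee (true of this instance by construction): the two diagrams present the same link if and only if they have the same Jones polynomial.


equivalent: no
D1 (bracket 1 + A^4 + A^8 + A^12; 8 crossings at w = +4): V = 1 + x + x^2 + x^3
V(D2) = x^-5 + 2x^-3 + x^-1  (w -4, c 8, <D> = A^-8 + 2 + A^8)
key observation: V(x) takes 2 values over 2 diagrams, fixing the grouping


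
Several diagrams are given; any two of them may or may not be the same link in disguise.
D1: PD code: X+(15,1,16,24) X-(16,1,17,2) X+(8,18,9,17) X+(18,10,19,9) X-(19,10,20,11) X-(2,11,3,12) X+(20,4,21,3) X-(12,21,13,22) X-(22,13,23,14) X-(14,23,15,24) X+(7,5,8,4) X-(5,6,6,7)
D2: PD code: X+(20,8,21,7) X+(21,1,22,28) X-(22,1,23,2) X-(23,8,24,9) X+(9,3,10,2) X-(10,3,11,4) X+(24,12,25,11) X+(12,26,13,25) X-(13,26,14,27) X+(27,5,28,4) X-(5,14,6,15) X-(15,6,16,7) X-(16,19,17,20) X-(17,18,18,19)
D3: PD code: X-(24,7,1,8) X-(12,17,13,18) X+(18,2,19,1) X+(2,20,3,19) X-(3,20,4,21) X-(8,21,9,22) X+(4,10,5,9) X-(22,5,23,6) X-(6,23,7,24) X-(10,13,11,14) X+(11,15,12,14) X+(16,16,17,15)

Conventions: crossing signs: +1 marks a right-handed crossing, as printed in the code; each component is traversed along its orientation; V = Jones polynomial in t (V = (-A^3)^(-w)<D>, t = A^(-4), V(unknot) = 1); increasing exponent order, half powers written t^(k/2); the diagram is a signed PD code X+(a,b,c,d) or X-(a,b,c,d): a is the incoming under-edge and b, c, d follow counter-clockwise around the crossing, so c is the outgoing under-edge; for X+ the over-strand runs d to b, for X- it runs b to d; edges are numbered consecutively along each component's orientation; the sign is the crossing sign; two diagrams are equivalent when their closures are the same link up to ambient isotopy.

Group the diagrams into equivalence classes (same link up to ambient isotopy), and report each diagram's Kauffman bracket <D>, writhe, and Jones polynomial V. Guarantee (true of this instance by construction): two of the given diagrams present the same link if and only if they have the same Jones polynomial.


classes: {D1, D3} | {D2}
V(D1) = t^-5 - 2t^-4 + 2t^-3 - 2t^-2 + 2t^-1 - 1 + t  [12 crossings, <D> = A^-10 - A^-6 + 2A^-2 - 2A^2 + 2A^6 - 2A^10 + A^14, w = -2]
V(D2) = 1  [14 crossings, <D> = A^-6, w = -2]
V(D3) = t^-5 - 2t^-4 + 2t^-3 - 2t^-2 + 2t^-1 - 1 + t  (w -2, c 12, <D> = A^-10 - A^-6 + 2A^-2 - 2A^2 + 2A^6 - 2A^10 + A^14)
insight: V(t) takes 2 values over 3 diagrams, fixing the grouping


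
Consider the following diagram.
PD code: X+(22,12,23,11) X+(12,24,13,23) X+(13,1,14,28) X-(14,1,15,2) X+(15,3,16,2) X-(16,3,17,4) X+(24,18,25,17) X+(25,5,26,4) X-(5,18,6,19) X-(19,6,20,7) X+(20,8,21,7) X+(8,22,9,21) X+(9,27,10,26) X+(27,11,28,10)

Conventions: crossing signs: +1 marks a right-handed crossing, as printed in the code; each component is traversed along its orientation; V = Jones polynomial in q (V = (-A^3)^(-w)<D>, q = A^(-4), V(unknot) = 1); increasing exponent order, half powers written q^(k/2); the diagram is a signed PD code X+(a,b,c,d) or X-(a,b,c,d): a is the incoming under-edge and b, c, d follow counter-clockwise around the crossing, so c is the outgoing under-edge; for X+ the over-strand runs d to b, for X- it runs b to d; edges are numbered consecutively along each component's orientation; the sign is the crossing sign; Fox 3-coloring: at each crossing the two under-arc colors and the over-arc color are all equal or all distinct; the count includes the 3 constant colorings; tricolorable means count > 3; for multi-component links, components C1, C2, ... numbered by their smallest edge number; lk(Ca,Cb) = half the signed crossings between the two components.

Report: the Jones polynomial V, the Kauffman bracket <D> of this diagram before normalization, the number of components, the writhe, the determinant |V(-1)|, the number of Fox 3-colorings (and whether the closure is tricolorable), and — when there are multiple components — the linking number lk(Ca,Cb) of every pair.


V = q^2 + 2q^4 - 2q^5 + q^6 - 2q^7 + q^8
<D> = A^-14 - 2A^-10 + A^-6 - 2A^-2 + 2A^2 + A^10 (w = +6)
1 component over 14 crossings, w = +6
27 Fox colorings among 3^14, |V(-1)| = 9: tricolorable
why: w = +6 shifts under R1 moves; the (-A^3)^(-6) factor cancels that in V


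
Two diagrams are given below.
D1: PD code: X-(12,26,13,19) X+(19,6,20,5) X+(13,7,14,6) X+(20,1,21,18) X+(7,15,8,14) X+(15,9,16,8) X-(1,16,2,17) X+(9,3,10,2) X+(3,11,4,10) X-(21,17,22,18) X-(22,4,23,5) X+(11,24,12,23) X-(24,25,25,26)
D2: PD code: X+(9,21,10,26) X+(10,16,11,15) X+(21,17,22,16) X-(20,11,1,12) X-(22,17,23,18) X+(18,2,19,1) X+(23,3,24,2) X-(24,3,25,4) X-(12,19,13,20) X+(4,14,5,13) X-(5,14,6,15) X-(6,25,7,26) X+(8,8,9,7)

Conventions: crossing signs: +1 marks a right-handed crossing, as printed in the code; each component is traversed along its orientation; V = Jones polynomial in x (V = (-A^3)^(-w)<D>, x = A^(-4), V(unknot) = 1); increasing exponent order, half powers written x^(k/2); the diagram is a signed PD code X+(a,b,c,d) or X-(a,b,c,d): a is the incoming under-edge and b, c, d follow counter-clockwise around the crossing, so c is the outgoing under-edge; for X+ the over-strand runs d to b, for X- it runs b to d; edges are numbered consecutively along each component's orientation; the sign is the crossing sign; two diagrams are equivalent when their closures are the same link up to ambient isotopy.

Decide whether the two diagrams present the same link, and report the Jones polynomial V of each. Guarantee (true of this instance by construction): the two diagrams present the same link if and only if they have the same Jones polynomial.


same link: no
V(D1) = -x^(3/2) - x^(5/2) - x^(7/2) + x^(15/2)  [13 crossings, <D> = -A^-21 + A^-5 + A^-1 + A^3, w = +3]
V(D2) = -x^(-5/2) - x^(5/2)  [13 crossings, <D> = A^-7 + A^13, w = +1]
insight: comparing 2 Jones polynomials yields 2 groups


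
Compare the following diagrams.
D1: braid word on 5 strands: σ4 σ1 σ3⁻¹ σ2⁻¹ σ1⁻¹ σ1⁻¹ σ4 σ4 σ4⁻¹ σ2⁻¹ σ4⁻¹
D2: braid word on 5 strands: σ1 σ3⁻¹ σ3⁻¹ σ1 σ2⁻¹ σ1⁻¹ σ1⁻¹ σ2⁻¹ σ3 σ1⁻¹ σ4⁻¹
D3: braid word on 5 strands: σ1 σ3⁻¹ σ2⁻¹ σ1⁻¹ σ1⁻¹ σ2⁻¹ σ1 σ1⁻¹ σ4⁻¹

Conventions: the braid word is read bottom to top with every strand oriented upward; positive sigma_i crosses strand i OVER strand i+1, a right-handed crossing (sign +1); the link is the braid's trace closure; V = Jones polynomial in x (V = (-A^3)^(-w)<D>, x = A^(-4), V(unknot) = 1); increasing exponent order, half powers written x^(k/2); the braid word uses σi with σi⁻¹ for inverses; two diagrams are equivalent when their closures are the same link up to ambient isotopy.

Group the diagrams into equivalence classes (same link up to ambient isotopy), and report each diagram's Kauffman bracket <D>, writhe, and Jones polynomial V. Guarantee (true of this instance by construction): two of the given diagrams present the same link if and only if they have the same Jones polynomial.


equivalence classes: {D1, D2, D3}
D1 (bracket A^-7 - A^-3 + A + A^9; 11 crossings at w = -3): V = -x^(-9/2) - x^(-5/2) + x^(-3/2) - x^(-1/2)
V(D2) = -x^(-9/2) - x^(-5/2) + x^(-3/2) - x^(-1/2)  (w -5, c 11, <D> = A^-13 - A^-9 + A^-5 + A^3)
V(D3) = -x^(-9/2) - x^(-5/2) + x^(-3/2) - x^(-1/2)  (w -5, c 9, <D> = A^-13 - A^-9 + A^-5 + A^3)
observation: all 3 diagrams share one V(x), hence one class


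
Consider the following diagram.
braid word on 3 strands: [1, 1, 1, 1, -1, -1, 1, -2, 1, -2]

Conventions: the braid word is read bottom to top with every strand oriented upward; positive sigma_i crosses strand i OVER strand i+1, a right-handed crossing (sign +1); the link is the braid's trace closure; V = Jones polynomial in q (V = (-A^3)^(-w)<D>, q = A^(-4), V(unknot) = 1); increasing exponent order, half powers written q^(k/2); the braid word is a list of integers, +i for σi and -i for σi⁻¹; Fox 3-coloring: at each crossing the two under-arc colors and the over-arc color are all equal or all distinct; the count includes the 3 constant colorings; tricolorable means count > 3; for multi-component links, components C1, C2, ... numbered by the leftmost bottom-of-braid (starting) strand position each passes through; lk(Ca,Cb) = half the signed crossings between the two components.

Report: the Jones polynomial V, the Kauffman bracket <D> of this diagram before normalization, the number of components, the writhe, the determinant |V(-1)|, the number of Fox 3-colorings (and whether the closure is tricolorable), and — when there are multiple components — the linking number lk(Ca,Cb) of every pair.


V = q^-1 - 1 + 2q - 2q^2 + 2q^3 - 2q^4 + q^5
<D> = A^-14 - 2A^-10 + 2A^-6 - 2A^-2 + 2A^2 - A^6 + A^10 (w = +2)
1 component over 10 crossings, w = +2
3 Fox colorings among 3^10, |V(-1)| = 11: not tricolorable
why: the span of V is 6, forcing >= 6 crossings in any diagram


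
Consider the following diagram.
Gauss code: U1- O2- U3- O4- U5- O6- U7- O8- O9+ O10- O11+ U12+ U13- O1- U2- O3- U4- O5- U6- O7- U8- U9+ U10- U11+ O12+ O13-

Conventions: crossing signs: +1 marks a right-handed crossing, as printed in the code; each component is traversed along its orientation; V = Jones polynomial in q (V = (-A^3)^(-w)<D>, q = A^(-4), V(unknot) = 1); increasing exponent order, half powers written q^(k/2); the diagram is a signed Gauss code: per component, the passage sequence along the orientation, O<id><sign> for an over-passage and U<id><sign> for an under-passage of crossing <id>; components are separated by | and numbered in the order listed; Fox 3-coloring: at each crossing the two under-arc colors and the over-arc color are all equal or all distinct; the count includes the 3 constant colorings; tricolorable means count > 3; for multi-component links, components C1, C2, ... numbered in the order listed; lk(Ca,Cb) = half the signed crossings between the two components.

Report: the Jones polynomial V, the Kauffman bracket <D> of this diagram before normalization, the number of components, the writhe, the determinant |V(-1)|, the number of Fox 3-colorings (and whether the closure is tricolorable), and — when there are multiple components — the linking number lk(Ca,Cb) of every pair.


V(q) = -q^-10 + q^-9 - q^-8 + q^-7 - q^-6 + q^-5 + q^-3
bracket: -A^-9 - A^-1 + A^3 - A^7 + A^11 - A^15 + A^19, w = -7
1 component, writhe -7, over 13 crossings
det 7, colorings 3 of 3^13 — not tricolorable
observation: the span of V is 7, forcing >= 7 crossings in any diagram


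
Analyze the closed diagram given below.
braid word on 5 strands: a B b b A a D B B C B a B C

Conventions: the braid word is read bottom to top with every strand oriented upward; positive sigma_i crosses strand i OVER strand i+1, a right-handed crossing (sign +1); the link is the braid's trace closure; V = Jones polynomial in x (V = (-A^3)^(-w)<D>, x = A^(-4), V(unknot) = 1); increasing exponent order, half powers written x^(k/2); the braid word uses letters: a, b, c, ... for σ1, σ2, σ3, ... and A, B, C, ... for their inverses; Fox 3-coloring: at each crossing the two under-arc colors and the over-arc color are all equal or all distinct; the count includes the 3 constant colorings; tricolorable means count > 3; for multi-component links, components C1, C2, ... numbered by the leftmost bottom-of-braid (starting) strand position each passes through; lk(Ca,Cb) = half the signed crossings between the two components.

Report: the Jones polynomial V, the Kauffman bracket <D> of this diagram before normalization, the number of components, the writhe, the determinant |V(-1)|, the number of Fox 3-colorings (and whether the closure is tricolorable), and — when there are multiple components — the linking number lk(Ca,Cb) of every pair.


V(x) = x^-5 - 2x^-4 + 2x^-3 - 2x^-2 + 2x^-1 - 1 + x
bracket: A^-16 - A^-12 + 2A^-8 - 2A^-4 + 2 - 2A^4 + A^8, w = -4
1 component, writhe -4, over 14 crossings
det 11, colorings 3 of 3^14 — not tricolorable
observation: the span of V is 6, forcing >= 6 crossings in any diagram


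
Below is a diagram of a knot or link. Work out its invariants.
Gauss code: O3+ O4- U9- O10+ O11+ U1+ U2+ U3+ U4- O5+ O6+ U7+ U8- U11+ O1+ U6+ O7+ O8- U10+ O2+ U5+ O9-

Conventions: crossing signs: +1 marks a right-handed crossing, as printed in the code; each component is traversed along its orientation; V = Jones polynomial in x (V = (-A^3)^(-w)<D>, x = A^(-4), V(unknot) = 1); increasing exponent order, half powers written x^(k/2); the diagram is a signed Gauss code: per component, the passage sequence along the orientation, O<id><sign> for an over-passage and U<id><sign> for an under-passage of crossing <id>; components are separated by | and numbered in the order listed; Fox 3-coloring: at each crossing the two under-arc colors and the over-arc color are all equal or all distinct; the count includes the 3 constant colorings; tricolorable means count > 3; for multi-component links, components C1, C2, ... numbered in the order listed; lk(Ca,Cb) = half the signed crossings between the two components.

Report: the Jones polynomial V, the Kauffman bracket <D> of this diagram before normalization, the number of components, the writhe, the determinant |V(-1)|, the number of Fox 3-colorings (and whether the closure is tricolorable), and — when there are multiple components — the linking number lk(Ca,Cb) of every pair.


V = x^2 + x^4 - x^5 + x^6 - x^7
<D> = A^-13 - A^-9 + A^-5 - A^-1 - A^7 (w = +5)
1 component over 11 crossings, w = +5
3 Fox colorings among 3^11, |V(-1)| = 5: not tricolorable
why: the span of V is 5, forcing >= 5 crossings in any diagram


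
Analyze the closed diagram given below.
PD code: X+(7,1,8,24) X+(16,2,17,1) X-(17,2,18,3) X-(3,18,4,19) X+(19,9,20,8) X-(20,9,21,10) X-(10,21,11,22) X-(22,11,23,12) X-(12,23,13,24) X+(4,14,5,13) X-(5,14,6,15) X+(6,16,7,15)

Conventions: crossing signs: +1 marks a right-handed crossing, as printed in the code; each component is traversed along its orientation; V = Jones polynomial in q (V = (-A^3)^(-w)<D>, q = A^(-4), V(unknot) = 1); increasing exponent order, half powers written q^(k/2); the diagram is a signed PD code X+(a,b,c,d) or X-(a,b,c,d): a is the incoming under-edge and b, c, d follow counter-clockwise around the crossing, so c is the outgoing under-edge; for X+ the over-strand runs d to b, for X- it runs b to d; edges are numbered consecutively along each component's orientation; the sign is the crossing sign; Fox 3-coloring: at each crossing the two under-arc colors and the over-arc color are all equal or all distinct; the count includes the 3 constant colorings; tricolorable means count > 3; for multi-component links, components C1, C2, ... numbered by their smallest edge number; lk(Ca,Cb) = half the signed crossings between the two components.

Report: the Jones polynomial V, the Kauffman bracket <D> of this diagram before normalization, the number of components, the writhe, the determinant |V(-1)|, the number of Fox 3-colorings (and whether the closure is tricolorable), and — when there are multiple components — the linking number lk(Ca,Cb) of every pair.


V = -q^-4 + q^-3 + q^-1
<D> = A^-2 + A^6 - A^10 (w = -2)
1 component over 12 crossings, w = -2
9 Fox colorings among 3^12, |V(-1)| = 3: tricolorable
why: the span of V is 3, forcing >= 3 crossings in any diagram


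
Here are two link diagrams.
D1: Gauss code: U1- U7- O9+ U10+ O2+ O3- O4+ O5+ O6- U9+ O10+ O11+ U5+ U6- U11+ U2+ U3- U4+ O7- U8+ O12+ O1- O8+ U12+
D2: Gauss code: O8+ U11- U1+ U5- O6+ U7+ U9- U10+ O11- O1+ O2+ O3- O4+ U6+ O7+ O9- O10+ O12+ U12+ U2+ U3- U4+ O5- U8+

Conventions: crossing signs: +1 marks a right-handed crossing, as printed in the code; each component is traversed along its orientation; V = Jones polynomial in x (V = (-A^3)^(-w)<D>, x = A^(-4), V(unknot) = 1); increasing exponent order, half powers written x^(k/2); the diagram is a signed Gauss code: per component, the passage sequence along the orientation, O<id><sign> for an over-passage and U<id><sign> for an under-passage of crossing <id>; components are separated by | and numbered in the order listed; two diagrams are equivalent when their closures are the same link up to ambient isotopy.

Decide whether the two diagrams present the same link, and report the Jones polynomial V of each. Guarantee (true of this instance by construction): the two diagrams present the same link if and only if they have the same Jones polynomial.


same link: yes
V(D1) = x + x^3 - x^4  [12 crossings, <D> = -A^-4 + 1 + A^8, w = +4]
V(D2) = x + x^3 - x^4  [12 crossings, <D> = -A^-4 + 1 + A^8, w = +4]
insight: one V(x) for all 2 diagrams — one class (guaranteed)


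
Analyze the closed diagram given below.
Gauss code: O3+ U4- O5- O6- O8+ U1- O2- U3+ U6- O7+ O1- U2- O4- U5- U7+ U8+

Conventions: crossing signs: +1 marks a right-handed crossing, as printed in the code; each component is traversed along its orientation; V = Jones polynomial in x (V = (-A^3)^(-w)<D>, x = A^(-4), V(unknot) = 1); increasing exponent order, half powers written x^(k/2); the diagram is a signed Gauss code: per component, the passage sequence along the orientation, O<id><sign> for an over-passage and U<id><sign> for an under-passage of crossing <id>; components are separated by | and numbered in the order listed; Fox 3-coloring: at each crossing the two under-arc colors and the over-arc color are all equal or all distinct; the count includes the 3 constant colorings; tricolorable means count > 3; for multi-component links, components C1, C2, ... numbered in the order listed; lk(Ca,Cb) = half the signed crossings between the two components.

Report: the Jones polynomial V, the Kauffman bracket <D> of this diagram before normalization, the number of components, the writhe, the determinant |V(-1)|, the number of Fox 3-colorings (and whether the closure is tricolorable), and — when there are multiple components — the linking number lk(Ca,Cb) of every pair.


V(x) = x^-5 - 2x^-4 + 2x^-3 - 2x^-2 + 2x^-1 - 1 + x
bracket: A^-10 - A^-6 + 2A^-2 - 2A^2 + 2A^6 - 2A^10 + A^14, w = -2
1 component, writhe -2, over 8 crossings
det 11, colorings 3 of 3^8 — not tricolorable
observation: V spans 6 powers of x: at least 6 crossings in any diagram


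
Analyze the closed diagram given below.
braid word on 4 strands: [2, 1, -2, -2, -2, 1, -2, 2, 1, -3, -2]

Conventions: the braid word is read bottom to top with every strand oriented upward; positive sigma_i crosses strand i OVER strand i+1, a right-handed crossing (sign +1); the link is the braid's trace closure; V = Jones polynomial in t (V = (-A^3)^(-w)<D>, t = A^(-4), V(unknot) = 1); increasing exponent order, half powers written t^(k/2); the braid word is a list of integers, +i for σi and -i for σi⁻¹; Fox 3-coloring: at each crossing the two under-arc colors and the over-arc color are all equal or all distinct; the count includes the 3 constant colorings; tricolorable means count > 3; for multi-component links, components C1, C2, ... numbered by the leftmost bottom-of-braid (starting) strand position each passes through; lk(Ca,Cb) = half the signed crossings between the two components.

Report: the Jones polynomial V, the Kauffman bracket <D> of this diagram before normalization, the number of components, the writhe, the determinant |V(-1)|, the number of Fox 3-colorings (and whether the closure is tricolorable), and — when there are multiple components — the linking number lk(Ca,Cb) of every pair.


Jones polynomial: V(t) = -t^-3 + t^-2 - t^-1 + 3 - t + t^2 - t^3
<D> = A^-15 - A^-11 + A^-7 - 3A^-3 + A - A^5 + A^9; writhe -1
components 1, writhe -1 (11 crossings)
3-colorings: 27 of 3^11, det 9 — tricolorable
note: det 9 = |V(-1)|; divisible by 3, so tricolorable


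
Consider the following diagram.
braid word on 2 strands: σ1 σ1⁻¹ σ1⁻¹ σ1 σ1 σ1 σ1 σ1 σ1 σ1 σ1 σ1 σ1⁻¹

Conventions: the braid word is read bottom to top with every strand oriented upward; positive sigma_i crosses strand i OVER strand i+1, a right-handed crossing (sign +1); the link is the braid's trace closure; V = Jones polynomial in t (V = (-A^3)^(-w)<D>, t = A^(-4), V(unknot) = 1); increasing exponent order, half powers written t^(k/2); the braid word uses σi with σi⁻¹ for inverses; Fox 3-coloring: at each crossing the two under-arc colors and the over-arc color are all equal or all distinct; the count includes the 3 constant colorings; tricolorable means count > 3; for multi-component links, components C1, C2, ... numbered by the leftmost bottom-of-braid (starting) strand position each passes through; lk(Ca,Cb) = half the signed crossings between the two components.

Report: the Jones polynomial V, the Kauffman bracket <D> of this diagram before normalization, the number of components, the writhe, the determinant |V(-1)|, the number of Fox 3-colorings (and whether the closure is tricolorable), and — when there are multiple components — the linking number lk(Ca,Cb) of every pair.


V(t) = t^3 + t^5 - t^6 + t^7 - t^8 + t^9 - t^10
bracket: A^-19 - A^-15 + A^-11 - A^-7 + A^-3 - A - A^9, w = +7
1 component, writhe +7, over 13 crossings
det 7, colorings 3 of 3^13 — not tricolorable
observation: one generator, power 7: the (2,7) torus pattern


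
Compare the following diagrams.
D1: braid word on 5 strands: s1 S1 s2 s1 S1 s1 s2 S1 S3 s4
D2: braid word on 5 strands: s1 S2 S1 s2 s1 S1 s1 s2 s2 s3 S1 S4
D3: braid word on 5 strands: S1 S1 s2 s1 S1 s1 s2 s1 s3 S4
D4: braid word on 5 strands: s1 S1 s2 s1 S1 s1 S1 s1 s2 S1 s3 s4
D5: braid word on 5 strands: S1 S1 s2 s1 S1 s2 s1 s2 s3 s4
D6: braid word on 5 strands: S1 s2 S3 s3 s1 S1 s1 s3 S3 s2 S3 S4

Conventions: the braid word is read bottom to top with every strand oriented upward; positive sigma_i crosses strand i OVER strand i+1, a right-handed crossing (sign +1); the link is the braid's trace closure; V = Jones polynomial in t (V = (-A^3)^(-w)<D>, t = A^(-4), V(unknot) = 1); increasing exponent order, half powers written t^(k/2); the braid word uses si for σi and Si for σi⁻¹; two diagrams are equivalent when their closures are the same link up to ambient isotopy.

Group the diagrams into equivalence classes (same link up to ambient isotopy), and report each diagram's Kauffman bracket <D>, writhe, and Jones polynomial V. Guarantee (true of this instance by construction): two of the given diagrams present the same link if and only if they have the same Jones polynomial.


grouping into links: {D1, D2, D3, D4, D5, D6}
V(D1) = 1  (w +2, c 10, <D> = A^6)
V(D2) = 1  [12 crossings, <D> = A^6, w = +2]
V(D3) = 1  (w +2, c 10, <D> = A^6)
V(D4) = 1  [12 crossings, <D> = A^12, w = +4]
D5 (bracket A^12; 10 crossings at w = +4): V = 1
D6 (bracket 1; 12 crossings at w = 0): V = 1
why: one V(t) for all 6 diagrams — one class (guaranteed)
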